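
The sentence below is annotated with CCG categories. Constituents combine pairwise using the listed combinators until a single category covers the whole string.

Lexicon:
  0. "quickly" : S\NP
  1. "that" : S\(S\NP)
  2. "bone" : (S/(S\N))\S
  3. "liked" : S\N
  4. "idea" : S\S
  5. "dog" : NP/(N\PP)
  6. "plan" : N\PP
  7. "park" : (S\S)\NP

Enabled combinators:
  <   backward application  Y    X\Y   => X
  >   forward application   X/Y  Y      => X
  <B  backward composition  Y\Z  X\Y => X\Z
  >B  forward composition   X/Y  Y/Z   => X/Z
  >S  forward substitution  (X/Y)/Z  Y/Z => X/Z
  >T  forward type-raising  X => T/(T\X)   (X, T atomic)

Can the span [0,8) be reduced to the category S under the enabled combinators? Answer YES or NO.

[0,8] S   >
  [0,3] S/(S\N)   <
    [0,2] S   <
      [0,1] "quickly" : S\NP
      [1,2] "that" : S\(S\NP)
    [2,3] "bone" : (S/(S\N))\S
  [3,8] S\N   <B
    [3,5] S\N   <B
      [3,4] "liked" : S\N
      [4,5] "idea" : S\S
    [5,8] S\S   <
      [5,7] NP   >
        [5,6] "dog" : NP/(N\PP)
        [6,7] "plan" : N\PP
      [7,8] "park" : (S\S)\NP

YES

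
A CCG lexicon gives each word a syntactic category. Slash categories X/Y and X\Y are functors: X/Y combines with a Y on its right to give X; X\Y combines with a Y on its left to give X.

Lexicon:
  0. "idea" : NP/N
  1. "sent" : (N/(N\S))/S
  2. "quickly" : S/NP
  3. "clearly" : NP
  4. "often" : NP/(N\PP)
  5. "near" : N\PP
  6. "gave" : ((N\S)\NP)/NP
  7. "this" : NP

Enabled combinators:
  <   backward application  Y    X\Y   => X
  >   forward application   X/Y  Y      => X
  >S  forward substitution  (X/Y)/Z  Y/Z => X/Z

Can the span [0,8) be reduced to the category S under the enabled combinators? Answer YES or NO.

NP/N (N/(N\S))/S S/NP NP NP/(N\PP) N\PP ((N\S)\NP)/NP NP
CKY chart[0,8] = {NP}; S ∉ chart

NO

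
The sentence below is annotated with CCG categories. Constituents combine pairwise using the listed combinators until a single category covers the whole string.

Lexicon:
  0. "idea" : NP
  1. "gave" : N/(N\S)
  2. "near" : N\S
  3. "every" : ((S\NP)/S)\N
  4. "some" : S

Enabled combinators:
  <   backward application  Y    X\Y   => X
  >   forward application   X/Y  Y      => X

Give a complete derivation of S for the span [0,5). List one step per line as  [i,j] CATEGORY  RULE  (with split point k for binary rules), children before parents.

[0,5] S   <
  [0,1] "idea" : NP
  [1,5] S\NP   >
    [1,4] (S\NP)/S   <
      [1,3] N   >
        [1,2] "gave" : N/(N\S)
        [2,3] "near" : N\S
      [3,4] "every" : ((S\NP)/S)\N
    [4,5] "some" : S

[0,1] NP  lex  "idea"
[1,2] N/(N\S)  lex  "gave"
[2,3] N\S  lex  "near"
[1,3] N  >  k=2
[3,4] ((S\NP)/S)\N  lex  "every"
[1,4] (S\NP)/S  <  k=3
[4,5] S  lex  "some"
[1,5] S\NP  >  k=4
[0,5] S  <  k=1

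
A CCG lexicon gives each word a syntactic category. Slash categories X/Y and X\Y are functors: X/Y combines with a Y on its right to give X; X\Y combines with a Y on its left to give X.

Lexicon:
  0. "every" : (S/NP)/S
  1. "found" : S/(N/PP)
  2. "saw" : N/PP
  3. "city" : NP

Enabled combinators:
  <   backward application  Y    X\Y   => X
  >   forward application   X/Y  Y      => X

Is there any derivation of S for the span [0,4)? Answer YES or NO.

YES

[0,4] S   >
  [0,3] S/NP   >
    [0,1] "every" : (S/NP)/S
    [1,3] S   >
      [1,2] "found" : S/(N/PP)
      [2,3] "saw" : N/PP
  [3,4] "city" : NP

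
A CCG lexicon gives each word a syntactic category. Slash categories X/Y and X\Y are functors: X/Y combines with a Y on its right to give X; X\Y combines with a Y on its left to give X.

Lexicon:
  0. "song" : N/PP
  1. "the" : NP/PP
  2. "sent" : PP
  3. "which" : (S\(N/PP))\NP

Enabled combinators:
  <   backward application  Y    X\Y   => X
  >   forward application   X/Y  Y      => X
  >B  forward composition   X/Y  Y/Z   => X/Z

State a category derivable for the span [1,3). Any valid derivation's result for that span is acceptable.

[0,4] S   <
  [0,1] "song" : N/PP
  [1,4] S\(N/PP)   <
    [1,3] NP   >
      [1,2] "the" : NP/PP
      [2,3] "sent" : PP
    [3,4] "which" : (S\(N/PP))\NP

NP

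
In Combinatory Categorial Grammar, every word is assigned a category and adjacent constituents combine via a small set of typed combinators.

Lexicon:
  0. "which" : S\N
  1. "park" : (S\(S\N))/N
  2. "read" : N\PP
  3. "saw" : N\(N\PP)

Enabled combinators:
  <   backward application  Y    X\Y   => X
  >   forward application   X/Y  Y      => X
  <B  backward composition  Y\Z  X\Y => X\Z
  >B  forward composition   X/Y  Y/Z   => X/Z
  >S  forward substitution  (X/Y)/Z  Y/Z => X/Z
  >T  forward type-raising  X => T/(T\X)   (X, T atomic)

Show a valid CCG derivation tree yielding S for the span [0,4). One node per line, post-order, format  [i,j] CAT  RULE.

[0,4] S   <
  [0,1] "which" : S\N
  [1,4] S\(S\N)   >
    [1,2] "park" : (S\(S\N))/N
    [2,4] N   <
      [2,3] "read" : N\PP
      [3,4] "saw" : N\(N\PP)

[0,1] S\N  lex  "which"
[1,2] (S\(S\N))/N  lex  "park"
[2,3] N\PP  lex  "read"
[3,4] N\(N\PP)  lex  "saw"
[2,4] N  <  k=3
[1,4] S\(S\N)  >  k=2
[0,4] S  <  k=1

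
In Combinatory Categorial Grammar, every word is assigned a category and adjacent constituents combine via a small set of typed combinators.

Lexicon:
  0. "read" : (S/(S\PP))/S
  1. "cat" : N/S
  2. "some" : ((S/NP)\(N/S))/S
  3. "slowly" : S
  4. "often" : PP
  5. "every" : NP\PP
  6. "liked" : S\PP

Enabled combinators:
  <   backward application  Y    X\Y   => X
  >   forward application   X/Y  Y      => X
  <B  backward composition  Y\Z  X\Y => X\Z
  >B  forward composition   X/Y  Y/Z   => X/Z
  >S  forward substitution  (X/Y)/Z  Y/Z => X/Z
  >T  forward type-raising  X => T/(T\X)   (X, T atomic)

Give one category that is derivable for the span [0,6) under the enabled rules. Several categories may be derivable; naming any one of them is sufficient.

S/(S\PP)

[0,7] S   >
  [0,6] S/(S\PP)   >
    [0,1] "read" : (S/(S\PP))/S
    [1,6] S   >
      [1,4] S/NP   <
        [1,2] "cat" : N/S
        [2,4] (S/NP)\(N/S)   >
          [2,3] "some" : ((S/NP)\(N/S))/S
          [3,4] "slowly" : S
      [4,6] NP   >
        [4,5] NP/(NP\PP)   >T
          [4,5] "often" : PP
        [5,6] "every" : NP\PP
  [6,7] "liked" : S\PP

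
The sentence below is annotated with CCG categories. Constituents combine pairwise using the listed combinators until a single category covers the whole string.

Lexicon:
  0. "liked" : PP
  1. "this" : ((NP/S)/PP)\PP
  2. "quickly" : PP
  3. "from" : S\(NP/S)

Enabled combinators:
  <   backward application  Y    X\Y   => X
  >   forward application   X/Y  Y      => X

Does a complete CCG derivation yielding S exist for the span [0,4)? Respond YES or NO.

YES

[0,4] S   <
  [0,3] NP/S   >
    [0,2] (NP/S)/PP   <
      [0,1] "liked" : PP
      [1,2] "this" : ((NP/S)/PP)\PP
    [2,3] "quickly" : PP
  [3,4] "from" : S\(NP/S)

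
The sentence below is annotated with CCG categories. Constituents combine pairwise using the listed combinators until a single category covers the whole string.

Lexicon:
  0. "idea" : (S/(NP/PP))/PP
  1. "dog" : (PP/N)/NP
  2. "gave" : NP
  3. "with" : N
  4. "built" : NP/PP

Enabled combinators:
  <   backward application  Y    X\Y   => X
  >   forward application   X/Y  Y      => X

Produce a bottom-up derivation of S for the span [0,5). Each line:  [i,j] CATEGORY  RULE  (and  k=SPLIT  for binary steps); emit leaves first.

[0,1] (S/(NP/PP))/PP  lex  "idea"
[1,2] (PP/N)/NP  lex  "dog"
[2,3] NP  lex  "gave"
[1,3] PP/N  >  k=2
[3,4] N  lex  "with"
[1,4] PP  >  k=3
[0,4] S/(NP/PP)  >  k=1
[4,5] NP/PP  lex  "built"
[0,5] S  >  k=4

[0,5] S   >
  [0,4] S/(NP/PP)   >
    [0,1] "idea" : (S/(NP/PP))/PP
    [1,4] PP   >
      [1,3] PP/N   >
        [1,2] "dog" : (PP/N)/NP
        [2,3] "gave" : NP
      [3,4] "with" : N
  [4,5] "built" : NP/PP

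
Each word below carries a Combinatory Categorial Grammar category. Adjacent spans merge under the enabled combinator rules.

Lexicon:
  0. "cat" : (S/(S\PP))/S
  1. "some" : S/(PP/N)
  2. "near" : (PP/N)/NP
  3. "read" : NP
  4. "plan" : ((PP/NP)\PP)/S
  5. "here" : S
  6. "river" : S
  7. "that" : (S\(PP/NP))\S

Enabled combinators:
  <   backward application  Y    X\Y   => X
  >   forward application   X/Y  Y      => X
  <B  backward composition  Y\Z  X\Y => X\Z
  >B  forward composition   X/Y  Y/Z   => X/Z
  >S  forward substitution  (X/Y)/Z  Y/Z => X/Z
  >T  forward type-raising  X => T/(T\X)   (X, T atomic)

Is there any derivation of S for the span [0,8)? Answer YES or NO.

YES

[0,8] S   >
  [0,4] S/(S\PP)   >
    [0,1] "cat" : (S/(S\PP))/S
    [1,4] S   >
      [1,2] "some" : S/(PP/N)
      [2,4] PP/N   >
        [2,3] "near" : (PP/N)/NP
        [3,4] "read" : NP
  [4,8] S\PP   <B
    [4,6] (PP/NP)\PP   >
      [4,5] "plan" : ((PP/NP)\PP)/S
      [5,6] "here" : S
    [6,8] S\(PP/NP)   <
      [6,7] "river" : S
      [7,8] "that" : (S\(PP/NP))\S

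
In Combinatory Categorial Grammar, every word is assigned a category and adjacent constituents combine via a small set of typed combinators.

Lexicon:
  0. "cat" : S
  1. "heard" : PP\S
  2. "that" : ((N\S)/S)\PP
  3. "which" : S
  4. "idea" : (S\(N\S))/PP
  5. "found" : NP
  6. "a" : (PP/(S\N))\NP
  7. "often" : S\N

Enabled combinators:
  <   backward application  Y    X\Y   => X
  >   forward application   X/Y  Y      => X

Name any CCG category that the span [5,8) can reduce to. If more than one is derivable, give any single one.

[0,8] S   <
  [0,4] N\S   >
    [0,3] (N\S)/S   <
      [0,2] PP   <
        [0,1] "cat" : S
        [1,2] "heard" : PP\S
      [2,3] "that" : ((N\S)/S)\PP
    [3,4] "which" : S
  [4,8] S\(N\S)   >
    [4,5] "idea" : (S\(N\S))/PP
    [5,8] PP   >
      [5,7] PP/(S\N)   <
        [5,6] "found" : NP
        [6,7] "a" : (PP/(S\N))\NP
      [7,8] "often" : S\N

PP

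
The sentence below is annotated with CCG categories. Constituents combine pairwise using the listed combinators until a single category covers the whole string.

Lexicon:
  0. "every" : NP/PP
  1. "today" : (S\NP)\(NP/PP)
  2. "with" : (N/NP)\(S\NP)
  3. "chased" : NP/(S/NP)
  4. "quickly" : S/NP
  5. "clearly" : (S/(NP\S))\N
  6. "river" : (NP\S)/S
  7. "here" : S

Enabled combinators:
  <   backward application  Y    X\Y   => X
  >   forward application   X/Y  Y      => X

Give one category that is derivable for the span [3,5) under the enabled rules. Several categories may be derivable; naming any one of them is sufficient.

NP

[0,8] S   >
  [0,6] S/(NP\S)   <
    [0,5] N   >
      [0,3] N/NP   <
        [0,2] S\NP   <
          [0,1] "every" : NP/PP
          [1,2] "today" : (S\NP)\(NP/PP)
        [2,3] "with" : (N/NP)\(S\NP)
      [3,5] NP   >
        [3,4] "chased" : NP/(S/NP)
        [4,5] "quickly" : S/NP
    [5,6] "clearly" : (S/(NP\S))\N
  [6,8] NP\S   >
    [6,7] "river" : (NP\S)/S
    [7,8] "here" : S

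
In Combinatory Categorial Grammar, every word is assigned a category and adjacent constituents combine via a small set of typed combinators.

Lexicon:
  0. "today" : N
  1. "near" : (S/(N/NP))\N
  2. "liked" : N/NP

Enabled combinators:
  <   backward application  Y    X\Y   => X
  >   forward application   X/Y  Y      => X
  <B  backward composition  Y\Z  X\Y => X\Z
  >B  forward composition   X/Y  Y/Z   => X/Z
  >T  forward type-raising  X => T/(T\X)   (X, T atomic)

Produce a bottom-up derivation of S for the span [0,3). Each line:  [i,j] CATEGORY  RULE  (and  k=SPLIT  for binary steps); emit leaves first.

[0,1] N  lex  "today"
[1,2] (S/(N/NP))\N  lex  "near"
[0,2] S/(N/NP)  <  k=1
[2,3] N/NP  lex  "liked"
[0,3] S  >  k=2

[0,3] S   >
  [0,2] S/(N/NP)   <
    [0,1] "today" : N
    [1,2] "near" : (S/(N/NP))\N
  [2,3] "liked" : N/NP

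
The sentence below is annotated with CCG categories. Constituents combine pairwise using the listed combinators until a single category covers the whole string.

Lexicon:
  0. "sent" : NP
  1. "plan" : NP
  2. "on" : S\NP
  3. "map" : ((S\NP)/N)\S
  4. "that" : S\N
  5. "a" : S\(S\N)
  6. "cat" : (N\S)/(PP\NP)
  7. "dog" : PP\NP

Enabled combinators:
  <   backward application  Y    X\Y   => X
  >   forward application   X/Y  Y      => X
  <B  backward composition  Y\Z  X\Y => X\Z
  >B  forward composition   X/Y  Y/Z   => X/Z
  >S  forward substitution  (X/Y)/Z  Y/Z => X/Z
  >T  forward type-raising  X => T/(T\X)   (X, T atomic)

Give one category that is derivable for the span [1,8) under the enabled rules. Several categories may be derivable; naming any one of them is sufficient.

[0,8] S   >
  [0,1] S/(S\NP)   >T
    [0,1] "sent" : NP
  [1,8] S\NP   >
    [1,4] (S\NP)/N   <
      [1,3] S   >
        [1,2] S/(S\NP)   >T
          [1,2] "plan" : NP
        [2,3] "on" : S\NP
      [3,4] "map" : ((S\NP)/N)\S
    [4,8] N   <
      [4,6] S   <
        [4,5] "that" : S\N
        [5,6] "a" : S\(S\N)
      [6,8] N\S   >
        [6,7] "cat" : (N\S)/(PP\NP)
        [7,8] "dog" : PP\NP

S\NP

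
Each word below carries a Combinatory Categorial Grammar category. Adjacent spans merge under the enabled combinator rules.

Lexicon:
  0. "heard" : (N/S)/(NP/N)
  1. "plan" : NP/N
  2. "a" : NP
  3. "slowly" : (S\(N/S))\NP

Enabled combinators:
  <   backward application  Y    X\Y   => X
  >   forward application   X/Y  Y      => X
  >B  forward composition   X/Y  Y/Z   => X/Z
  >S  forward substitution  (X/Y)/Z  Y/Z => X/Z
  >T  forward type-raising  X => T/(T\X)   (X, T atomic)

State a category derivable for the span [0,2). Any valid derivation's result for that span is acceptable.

N/S

[0,4] S   <
  [0,2] N/S   >
    [0,1] "heard" : (N/S)/(NP/N)
    [1,2] "plan" : NP/N
  [2,4] S\(N/S)   <
    [2,3] "a" : NP
    [3,4] "slowly" : (S\(N/S))\NP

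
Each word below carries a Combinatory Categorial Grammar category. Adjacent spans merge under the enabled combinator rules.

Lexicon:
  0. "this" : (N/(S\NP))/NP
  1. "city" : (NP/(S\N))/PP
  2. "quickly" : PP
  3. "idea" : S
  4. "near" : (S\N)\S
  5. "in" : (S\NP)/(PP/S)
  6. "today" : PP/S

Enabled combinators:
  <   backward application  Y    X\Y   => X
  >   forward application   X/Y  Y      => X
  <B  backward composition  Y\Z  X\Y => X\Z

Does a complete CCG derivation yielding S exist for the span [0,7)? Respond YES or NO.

NO

(N/(S\NP))/NP (NP/(S\N))/PP PP S (S\N)\S (S\NP)/(PP/S) PP/S
CKY chart[0,7] = {N}; S ∉ chart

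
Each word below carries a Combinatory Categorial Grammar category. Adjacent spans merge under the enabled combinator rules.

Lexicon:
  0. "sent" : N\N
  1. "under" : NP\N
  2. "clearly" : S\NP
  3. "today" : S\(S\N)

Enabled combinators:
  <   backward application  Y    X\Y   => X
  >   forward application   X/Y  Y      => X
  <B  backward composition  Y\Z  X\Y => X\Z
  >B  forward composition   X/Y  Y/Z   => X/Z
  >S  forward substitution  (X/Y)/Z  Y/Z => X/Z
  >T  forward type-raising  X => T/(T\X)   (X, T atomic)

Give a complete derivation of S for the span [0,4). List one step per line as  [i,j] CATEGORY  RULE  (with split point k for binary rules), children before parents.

[0,4] S   <
  [0,3] S\N   <B
    [0,2] NP\N   <B
      [0,1] "sent" : N\N
      [1,2] "under" : NP\N
    [2,3] "clearly" : S\NP
  [3,4] "today" : S\(S\N)

[0,1] N\N  lex  "sent"
[1,2] NP\N  lex  "under"
[0,2] NP\N  <B  k=1
[2,3] S\NP  lex  "clearly"
[0,3] S\N  <B  k=2
[3,4] S\(S\N)  lex  "today"
[0,4] S  <  k=3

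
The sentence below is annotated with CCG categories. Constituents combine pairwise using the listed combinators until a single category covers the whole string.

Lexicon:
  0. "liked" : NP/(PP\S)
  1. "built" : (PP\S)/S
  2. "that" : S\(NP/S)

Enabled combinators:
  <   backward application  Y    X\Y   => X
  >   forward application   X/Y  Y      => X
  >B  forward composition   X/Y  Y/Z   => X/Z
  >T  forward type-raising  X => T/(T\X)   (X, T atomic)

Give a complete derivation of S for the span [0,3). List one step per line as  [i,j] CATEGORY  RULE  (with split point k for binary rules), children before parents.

[0,1] NP/(PP\S)  lex  "liked"
[1,2] (PP\S)/S  lex  "built"
[0,2] NP/S  >B  k=1
[2,3] S\(NP/S)  lex  "that"
[0,3] S  <  k=2

[0,3] S   <
  [0,2] NP/S   >B
    [0,1] "liked" : NP/(PP\S)
    [1,2] "built" : (PP\S)/S
  [2,3] "that" : S\(NP/S)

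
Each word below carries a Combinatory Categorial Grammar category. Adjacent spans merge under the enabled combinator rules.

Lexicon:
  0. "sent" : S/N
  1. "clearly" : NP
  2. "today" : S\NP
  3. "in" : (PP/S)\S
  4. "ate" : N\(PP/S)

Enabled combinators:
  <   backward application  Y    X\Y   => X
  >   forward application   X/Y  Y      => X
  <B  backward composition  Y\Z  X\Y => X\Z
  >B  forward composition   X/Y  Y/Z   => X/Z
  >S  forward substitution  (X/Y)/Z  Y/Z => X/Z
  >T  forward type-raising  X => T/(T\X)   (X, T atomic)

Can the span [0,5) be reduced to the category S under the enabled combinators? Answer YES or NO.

[0,5] S   >
  [0,1] "sent" : S/N
  [1,5] N   >
    [1,2] N/(N\NP)   >T
      [1,2] "clearly" : NP
    [2,5] N\NP   <B
      [2,3] "today" : S\NP
      [3,5] N\S   <B
        [3,4] "in" : (PP/S)\S
        [4,5] "ate" : N\(PP/S)

YES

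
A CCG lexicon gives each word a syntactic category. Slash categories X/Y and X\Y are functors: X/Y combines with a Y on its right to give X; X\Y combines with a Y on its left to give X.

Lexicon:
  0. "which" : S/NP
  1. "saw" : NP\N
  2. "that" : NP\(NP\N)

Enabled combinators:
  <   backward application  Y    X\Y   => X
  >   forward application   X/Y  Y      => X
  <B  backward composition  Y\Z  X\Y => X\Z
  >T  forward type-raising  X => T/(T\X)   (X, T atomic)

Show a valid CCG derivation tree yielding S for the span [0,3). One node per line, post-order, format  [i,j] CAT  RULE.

[0,1] S/NP  lex  "which"
[1,2] NP\N  lex  "saw"
[2,3] NP\(NP\N)  lex  "that"
[1,3] NP  <  k=2
[0,3] S  >  k=1

[0,3] S   >
  [0,1] "which" : S/NP
  [1,3] NP   <
    [1,2] "saw" : NP\N
    [2,3] "that" : NP\(NP\N)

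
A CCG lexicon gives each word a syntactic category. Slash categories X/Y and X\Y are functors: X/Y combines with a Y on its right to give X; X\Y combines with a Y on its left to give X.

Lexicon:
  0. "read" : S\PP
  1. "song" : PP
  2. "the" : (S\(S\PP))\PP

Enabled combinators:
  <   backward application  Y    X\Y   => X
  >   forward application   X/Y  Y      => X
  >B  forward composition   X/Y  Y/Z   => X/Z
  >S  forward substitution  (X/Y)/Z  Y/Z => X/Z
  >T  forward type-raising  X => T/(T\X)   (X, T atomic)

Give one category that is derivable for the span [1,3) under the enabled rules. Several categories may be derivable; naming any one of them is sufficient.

[0,3] S   <
  [0,1] "read" : S\PP
  [1,3] S\(S\PP)   <
    [1,2] "song" : PP
    [2,3] "the" : (S\(S\PP))\PP

S\(S\PP)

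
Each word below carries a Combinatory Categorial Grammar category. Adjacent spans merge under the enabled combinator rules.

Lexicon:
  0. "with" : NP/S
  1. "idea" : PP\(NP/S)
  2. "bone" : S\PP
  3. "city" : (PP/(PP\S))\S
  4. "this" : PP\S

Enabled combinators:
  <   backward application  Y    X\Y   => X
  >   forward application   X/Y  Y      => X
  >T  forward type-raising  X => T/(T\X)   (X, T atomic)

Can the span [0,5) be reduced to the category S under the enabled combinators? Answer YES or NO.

NP/S PP\(NP/S) S\PP (PP/(PP\S))\S PP\S
CKY chart[0,5] = {N/(N\PP), NP/(NP\PP), PP, PP/(PP\PP), S/(S\PP)}; S ∉ chart

NO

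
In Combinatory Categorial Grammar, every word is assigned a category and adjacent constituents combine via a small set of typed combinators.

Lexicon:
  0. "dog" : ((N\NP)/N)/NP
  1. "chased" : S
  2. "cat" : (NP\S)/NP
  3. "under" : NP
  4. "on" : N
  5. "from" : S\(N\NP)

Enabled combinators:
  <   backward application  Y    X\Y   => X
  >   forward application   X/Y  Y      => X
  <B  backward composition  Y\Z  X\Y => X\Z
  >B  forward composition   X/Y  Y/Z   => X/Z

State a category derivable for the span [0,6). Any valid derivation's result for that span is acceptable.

S

[0,6] S   <
  [0,5] N\NP   >
    [0,4] (N\NP)/N   >
      [0,1] "dog" : ((N\NP)/N)/NP
      [1,4] NP   <
        [1,2] "chased" : S
        [2,4] NP\S   >
          [2,3] "cat" : (NP\S)/NP
          [3,4] "under" : NP
    [4,5] "on" : N
  [5,6] "from" : S\(N\NP)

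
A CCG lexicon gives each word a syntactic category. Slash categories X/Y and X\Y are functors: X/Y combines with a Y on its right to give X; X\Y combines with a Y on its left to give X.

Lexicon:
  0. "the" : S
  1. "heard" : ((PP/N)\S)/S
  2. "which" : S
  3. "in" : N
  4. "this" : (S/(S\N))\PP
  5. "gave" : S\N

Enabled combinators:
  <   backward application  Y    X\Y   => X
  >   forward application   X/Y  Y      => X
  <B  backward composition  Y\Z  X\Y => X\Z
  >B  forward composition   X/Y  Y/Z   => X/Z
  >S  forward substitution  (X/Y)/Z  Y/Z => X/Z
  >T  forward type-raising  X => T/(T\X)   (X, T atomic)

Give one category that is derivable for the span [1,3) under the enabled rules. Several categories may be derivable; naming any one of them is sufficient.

[0,6] S   >
  [0,5] S/(S\N)   <
    [0,4] PP   >
      [0,3] PP/N   <
        [0,1] "the" : S
        [1,3] (PP/N)\S   >
          [1,2] "heard" : ((PP/N)\S)/S
          [2,3] "which" : S
      [3,4] "in" : N
    [4,5] "this" : (S/(S\N))\PP
  [5,6] "gave" : S\N

(PP/N)\S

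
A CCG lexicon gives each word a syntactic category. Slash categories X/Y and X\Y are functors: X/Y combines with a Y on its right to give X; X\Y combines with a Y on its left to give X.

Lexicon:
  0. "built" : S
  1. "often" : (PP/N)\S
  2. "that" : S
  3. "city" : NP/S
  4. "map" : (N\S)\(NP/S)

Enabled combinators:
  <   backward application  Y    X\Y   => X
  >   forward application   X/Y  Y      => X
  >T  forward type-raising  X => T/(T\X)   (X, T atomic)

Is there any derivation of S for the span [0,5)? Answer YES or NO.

NO

S (PP/N)\S S NP/S (N\S)\(NP/S)
CKY chart[0,5] = {N/(N\PP), NP/(NP\PP), PP, PP/(PP\PP), S/(S\PP)}; S ∉ chart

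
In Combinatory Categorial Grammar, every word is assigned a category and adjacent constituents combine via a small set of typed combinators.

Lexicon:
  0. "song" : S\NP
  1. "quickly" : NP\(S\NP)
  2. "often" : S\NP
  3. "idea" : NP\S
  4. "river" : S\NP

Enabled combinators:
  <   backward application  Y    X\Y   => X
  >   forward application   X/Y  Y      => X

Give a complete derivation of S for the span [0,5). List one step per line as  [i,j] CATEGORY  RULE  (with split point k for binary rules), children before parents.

[0,1] S\NP  lex  "song"
[1,2] NP\(S\NP)  lex  "quickly"
[0,2] NP  <  k=1
[2,3] S\NP  lex  "often"
[0,3] S  <  k=2
[3,4] NP\S  lex  "idea"
[0,4] NP  <  k=3
[4,5] S\NP  lex  "river"
[0,5] S  <  k=4

[0,5] S   <
  [0,4] NP   <
    [0,3] S   <
      [0,2] NP   <
        [0,1] "song" : S\NP
        [1,2] "quickly" : NP\(S\NP)
      [2,3] "often" : S\NP
    [3,4] "idea" : NP\S
  [4,5] "river" : S\NP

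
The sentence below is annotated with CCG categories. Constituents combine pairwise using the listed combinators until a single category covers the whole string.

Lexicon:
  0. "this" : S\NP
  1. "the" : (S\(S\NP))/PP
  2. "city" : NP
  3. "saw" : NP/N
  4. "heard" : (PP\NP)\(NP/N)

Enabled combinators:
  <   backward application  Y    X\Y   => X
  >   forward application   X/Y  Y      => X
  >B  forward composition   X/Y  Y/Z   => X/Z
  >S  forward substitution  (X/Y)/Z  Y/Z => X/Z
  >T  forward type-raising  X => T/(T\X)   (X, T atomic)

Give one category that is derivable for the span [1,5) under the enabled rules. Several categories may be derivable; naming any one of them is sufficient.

S\(S\NP)

[0,5] S   <
  [0,1] "this" : S\NP
  [1,5] S\(S\NP)   >
    [1,2] "the" : (S\(S\NP))/PP
    [2,5] PP   <
      [2,3] "city" : NP
      [3,5] PP\NP   <
        [3,4] "saw" : NP/N
        [4,5] "heard" : (PP\NP)\(NP/N)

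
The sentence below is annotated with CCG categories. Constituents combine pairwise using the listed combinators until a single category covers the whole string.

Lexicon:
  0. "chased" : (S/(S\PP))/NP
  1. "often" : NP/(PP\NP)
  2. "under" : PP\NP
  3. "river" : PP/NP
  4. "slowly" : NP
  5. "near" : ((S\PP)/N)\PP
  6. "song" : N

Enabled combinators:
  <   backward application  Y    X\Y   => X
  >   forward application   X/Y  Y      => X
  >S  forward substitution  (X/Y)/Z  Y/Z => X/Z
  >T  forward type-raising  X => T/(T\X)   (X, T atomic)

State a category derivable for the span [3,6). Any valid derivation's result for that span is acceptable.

(S\PP)/N

[0,7] S   >
  [0,3] S/(S\PP)   >
    [0,1] "chased" : (S/(S\PP))/NP
    [1,3] NP   >
      [1,2] "often" : NP/(PP\NP)
      [2,3] "under" : PP\NP
  [3,7] S\PP   >
    [3,6] (S\PP)/N   <
      [3,5] PP   >
        [3,4] "river" : PP/NP
        [4,5] "slowly" : NP
      [5,6] "near" : ((S\PP)/N)\PP
    [6,7] "song" : N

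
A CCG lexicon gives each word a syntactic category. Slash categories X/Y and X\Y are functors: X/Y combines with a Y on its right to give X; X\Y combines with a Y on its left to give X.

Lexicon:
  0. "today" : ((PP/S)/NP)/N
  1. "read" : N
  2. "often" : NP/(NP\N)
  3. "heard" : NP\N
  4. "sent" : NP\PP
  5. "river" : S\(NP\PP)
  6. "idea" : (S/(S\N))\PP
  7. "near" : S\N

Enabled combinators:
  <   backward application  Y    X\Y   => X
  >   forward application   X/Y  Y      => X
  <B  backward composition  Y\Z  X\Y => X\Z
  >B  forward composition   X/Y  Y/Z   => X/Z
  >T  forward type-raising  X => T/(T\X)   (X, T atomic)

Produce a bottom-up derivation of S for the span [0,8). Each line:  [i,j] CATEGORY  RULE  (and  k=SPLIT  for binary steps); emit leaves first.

[0,1] ((PP/S)/NP)/N  lex  "today"
[1,2] N  lex  "read"
[0,2] (PP/S)/NP  >  k=1
[2,3] NP/(NP\N)  lex  "often"
[3,4] NP\N  lex  "heard"
[2,4] NP  >  k=3
[0,4] PP/S  >  k=2
[4,5] NP\PP  lex  "sent"
[5,6] S\(NP\PP)  lex  "river"
[4,6] S  <  k=5
[0,6] PP  >  k=4
[6,7] (S/(S\N))\PP  lex  "idea"
[0,7] S/(S\N)  <  k=6
[7,8] S\N  lex  "near"
[0,8] S  >  k=7

[0,8] S   >
  [0,7] S/(S\N)   <
    [0,6] PP   >
      [0,4] PP/S   >
        [0,2] (PP/S)/NP   >
          [0,1] "today" : ((PP/S)/NP)/N
          [1,2] "read" : N
        [2,4] NP   >
          [2,3] "often" : NP/(NP\N)
          [3,4] "heard" : NP\N
      [4,6] S   <
        [4,5] "sent" : NP\PP
        [5,6] "river" : S\(NP\PP)
    [6,7] "idea" : (S/(S\N))\PP
  [7,8] "near" : S\N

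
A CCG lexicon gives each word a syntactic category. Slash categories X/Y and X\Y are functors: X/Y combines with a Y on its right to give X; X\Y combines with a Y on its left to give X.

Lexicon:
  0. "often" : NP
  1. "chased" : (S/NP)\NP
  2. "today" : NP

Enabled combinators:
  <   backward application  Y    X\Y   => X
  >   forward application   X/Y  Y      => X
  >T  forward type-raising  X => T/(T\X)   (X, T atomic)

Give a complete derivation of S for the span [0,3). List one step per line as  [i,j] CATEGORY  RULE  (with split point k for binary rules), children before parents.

[0,1] NP  lex  "often"
[1,2] (S/NP)\NP  lex  "chased"
[0,2] S/NP  <  k=1
[2,3] NP  lex  "today"
[0,3] S  >  k=2

[0,3] S   >
  [0,2] S/NP   <
    [0,1] "often" : NP
    [1,2] "chased" : (S/NP)\NP
  [2,3] "today" : NP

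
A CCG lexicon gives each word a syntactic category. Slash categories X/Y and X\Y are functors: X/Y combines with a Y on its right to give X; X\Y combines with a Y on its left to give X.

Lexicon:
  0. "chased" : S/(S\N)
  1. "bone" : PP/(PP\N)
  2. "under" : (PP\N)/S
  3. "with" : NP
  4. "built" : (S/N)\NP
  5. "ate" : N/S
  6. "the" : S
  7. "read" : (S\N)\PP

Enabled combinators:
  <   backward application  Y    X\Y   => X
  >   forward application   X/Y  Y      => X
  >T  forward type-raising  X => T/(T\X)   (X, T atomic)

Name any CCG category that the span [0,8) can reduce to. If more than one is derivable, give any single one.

S

[0,8] S   >
  [0,1] "chased" : S/(S\N)
  [1,8] S\N   <
    [1,7] PP   >
      [1,2] "bone" : PP/(PP\N)
      [2,7] PP\N   >
        [2,3] "under" : (PP\N)/S
        [3,7] S   >
          [3,5] S/N   <
            [3,4] "with" : NP
            [4,5] "built" : (S/N)\NP
          [5,7] N   >
            [5,6] "ate" : N/S
            [6,7] "the" : S
    [7,8] "read" : (S\N)\PP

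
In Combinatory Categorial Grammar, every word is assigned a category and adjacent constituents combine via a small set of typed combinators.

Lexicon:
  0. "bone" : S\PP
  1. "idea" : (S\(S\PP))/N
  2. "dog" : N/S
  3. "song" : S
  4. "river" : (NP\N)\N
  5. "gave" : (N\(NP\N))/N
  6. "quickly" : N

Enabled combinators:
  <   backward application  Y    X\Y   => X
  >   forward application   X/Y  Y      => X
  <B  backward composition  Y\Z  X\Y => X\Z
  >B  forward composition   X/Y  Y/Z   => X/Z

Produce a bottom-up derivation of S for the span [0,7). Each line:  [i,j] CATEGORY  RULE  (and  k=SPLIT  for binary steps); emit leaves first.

[0,7] S   <
  [0,1] "bone" : S\PP
  [1,7] S\(S\PP)   >
    [1,2] "idea" : (S\(S\PP))/N
    [2,7] N   <
      [2,5] NP\N   <
        [2,4] N   >
          [2,3] "dog" : N/S
          [3,4] "song" : S
        [4,5] "river" : (NP\N)\N
      [5,7] N\(NP\N)   >
        [5,6] "gave" : (N\(NP\N))/N
        [6,7] "quickly" : N

[0,1] S\PP  lex  "bone"
[1,2] (S\(S\PP))/N  lex  "idea"
[2,3] N/S  lex  "dog"
[3,4] S  lex  "song"
[2,4] N  >  k=3
[4,5] (NP\N)\N  lex  "river"
[2,5] NP\N  <  k=4
[5,6] (N\(NP\N))/N  lex  "gave"
[6,7] N  lex  "quickly"
[5,7] N\(NP\N)  >  k=6
[2,7] N  <  k=5
[1,7] S\(S\PP)  >  k=2
[0,7] S  <  k=1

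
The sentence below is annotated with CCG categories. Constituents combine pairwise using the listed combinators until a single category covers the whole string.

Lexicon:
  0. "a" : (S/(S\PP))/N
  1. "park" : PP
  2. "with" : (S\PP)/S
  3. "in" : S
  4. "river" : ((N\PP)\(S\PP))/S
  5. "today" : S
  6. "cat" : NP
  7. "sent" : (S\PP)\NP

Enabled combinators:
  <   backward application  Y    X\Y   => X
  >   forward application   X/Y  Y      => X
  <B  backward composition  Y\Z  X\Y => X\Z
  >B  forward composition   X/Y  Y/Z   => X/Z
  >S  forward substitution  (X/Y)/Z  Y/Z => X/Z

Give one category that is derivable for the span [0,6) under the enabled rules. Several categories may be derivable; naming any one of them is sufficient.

[0,8] S   >
  [0,6] S/(S\PP)   >
    [0,1] "a" : (S/(S\PP))/N
    [1,6] N   <
      [1,2] "park" : PP
      [2,6] N\PP   <
        [2,4] S\PP   >
          [2,3] "with" : (S\PP)/S
          [3,4] "in" : S
        [4,6] (N\PP)\(S\PP)   >
          [4,5] "river" : ((N\PP)\(S\PP))/S
          [5,6] "today" : S
  [6,8] S\PP   <
    [6,7] "cat" : NP
    [7,8] "sent" : (S\PP)\NP

S/(S\PP)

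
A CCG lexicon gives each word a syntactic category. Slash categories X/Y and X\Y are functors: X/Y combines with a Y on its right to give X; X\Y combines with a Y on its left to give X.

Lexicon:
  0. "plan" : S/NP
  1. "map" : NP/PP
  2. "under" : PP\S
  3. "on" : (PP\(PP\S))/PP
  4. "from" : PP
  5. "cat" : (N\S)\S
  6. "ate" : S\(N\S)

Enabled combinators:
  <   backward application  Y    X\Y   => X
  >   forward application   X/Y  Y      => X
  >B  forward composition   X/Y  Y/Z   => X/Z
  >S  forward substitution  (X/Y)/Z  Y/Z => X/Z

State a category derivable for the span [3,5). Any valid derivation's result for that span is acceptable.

[0,7] S   <
  [0,6] N\S   <
    [0,5] S   >
      [0,2] S/PP   >B
        [0,1] "plan" : S/NP
        [1,2] "map" : NP/PP
      [2,5] PP   <
        [2,3] "under" : PP\S
        [3,5] PP\(PP\S)   >
          [3,4] "on" : (PP\(PP\S))/PP
          [4,5] "from" : PP
    [5,6] "cat" : (N\S)\S
  [6,7] "ate" : S\(N\S)

PP\(PP\S)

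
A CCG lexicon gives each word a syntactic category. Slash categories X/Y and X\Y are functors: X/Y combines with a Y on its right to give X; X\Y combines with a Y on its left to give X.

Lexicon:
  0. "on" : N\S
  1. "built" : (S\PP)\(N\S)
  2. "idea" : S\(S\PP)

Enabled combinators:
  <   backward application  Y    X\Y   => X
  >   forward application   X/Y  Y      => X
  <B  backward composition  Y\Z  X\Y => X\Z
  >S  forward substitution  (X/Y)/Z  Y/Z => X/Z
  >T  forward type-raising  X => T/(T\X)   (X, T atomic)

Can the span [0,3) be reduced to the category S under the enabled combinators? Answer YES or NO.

YES

[0,3] S   <
  [0,2] S\PP   <
    [0,1] "on" : N\S
    [1,2] "built" : (S\PP)\(N\S)
  [2,3] "idea" : S\(S\PP)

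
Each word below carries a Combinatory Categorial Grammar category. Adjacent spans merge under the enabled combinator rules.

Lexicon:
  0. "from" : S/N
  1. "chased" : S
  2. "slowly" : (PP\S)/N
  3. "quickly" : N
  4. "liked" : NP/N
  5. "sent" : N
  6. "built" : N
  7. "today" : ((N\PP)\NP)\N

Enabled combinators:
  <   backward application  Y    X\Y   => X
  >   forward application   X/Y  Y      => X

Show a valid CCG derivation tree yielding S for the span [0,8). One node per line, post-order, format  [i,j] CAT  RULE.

[0,8] S   >
  [0,1] "from" : S/N
  [1,8] N   <
    [1,4] PP   <
      [1,2] "chased" : S
      [2,4] PP\S   >
        [2,3] "slowly" : (PP\S)/N
        [3,4] "quickly" : N
    [4,8] N\PP   <
      [4,6] NP   >
        [4,5] "liked" : NP/N
        [5,6] "sent" : N
      [6,8] (N\PP)\NP   <
        [6,7] "built" : N
        [7,8] "today" : ((N\PP)\NP)\N

[0,1] S/N  lex  "from"
[1,2] S  lex  "chased"
[2,3] (PP\S)/N  lex  "slowly"
[3,4] N  lex  "quickly"
[2,4] PP\S  >  k=3
[1,4] PP  <  k=2
[4,5] NP/N  lex  "liked"
[5,6] N  lex  "sent"
[4,6] NP  >  k=5
[6,7] N  lex  "built"
[7,8] ((N\PP)\NP)\N  lex  "today"
[6,8] (N\PP)\NP  <  k=7
[4,8] N\PP  <  k=6
[1,8] N  <  k=4
[0,8] S  >  k=1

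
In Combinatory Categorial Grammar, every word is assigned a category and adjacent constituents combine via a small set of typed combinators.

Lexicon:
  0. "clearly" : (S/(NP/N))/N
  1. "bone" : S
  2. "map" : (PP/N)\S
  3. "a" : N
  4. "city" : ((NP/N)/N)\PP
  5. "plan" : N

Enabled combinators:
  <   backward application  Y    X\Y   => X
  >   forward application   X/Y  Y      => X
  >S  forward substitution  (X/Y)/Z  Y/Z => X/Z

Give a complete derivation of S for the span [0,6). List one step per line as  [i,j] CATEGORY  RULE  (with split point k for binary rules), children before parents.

[0,1] (S/(NP/N))/N  lex  "clearly"
[1,2] S  lex  "bone"
[2,3] (PP/N)\S  lex  "map"
[1,3] PP/N  <  k=2
[3,4] N  lex  "a"
[1,4] PP  >  k=3
[4,5] ((NP/N)/N)\PP  lex  "city"
[1,5] (NP/N)/N  <  k=4
[0,5] S/N  >S  k=1
[5,6] N  lex  "plan"
[0,6] S  >  k=5

[0,6] S   >
  [0,5] S/N   >S
    [0,1] "clearly" : (S/(NP/N))/N
    [1,5] (NP/N)/N   <
      [1,4] PP   >
        [1,3] PP/N   <
          [1,2] "bone" : S
          [2,3] "map" : (PP/N)\S
        [3,4] "a" : N
      [4,5] "city" : ((NP/N)/N)\PP
  [5,6] "plan" : N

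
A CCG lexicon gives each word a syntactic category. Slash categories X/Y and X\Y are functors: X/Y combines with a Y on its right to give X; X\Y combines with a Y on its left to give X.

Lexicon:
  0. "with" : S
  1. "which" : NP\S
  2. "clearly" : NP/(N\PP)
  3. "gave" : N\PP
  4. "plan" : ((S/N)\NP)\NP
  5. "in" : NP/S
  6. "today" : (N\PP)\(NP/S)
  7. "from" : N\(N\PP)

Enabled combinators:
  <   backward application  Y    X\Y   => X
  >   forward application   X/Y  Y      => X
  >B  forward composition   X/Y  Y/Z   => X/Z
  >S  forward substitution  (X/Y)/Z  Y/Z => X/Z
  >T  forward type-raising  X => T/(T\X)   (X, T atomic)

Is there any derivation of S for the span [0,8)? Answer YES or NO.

YES

[0,8] S   >
  [0,5] S/N   <
    [0,2] NP   <
      [0,1] "with" : S
      [1,2] "which" : NP\S
    [2,5] (S/N)\NP   <
      [2,4] NP   >
        [2,3] "clearly" : NP/(N\PP)
        [3,4] "gave" : N\PP
      [4,5] "plan" : ((S/N)\NP)\NP
  [5,8] N   <
    [5,7] N\PP   <
      [5,6] "in" : NP/S
      [6,7] "today" : (N\PP)\(NP/S)
    [7,8] "from" : N\(N\PP)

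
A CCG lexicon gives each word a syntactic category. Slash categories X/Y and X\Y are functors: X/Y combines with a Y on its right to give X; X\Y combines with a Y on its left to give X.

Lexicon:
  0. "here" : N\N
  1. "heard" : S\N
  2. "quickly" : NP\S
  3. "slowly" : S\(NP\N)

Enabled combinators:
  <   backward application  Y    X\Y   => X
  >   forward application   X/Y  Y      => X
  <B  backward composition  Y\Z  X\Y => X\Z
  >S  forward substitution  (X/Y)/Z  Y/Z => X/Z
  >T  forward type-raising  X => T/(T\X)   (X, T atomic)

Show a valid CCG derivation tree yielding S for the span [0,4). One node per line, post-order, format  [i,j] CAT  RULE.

[0,1] N\N  lex  "here"
[1,2] S\N  lex  "heard"
[2,3] NP\S  lex  "quickly"
[1,3] NP\N  <B  k=2
[0,3] NP\N  <B  k=1
[3,4] S\(NP\N)  lex  "slowly"
[0,4] S  <  k=3

[0,4] S   <
  [0,3] NP\N   <B
    [0,1] "here" : N\N
    [1,3] NP\N   <B
      [1,2] "heard" : S\N
      [2,3] "quickly" : NP\S
  [3,4] "slowly" : S\(NP\N)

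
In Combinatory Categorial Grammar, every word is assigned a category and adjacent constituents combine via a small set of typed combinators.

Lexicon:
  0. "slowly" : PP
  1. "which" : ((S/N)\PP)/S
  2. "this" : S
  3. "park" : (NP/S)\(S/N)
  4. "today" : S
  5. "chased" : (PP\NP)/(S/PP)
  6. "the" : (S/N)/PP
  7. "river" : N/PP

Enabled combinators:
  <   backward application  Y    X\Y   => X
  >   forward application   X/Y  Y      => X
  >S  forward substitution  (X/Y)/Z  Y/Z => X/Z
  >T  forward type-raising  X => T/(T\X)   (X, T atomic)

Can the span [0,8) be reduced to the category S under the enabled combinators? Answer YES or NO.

PP ((S/N)\PP)/S S (NP/S)\(S/N) S (PP\NP)/(S/PP) (S/N)/PP N/PP
CKY chart[0,8] = {N/(N\PP), NP/(NP\PP), PP, PP/(PP\PP), S/(S\PP)}; S ∉ chart

NO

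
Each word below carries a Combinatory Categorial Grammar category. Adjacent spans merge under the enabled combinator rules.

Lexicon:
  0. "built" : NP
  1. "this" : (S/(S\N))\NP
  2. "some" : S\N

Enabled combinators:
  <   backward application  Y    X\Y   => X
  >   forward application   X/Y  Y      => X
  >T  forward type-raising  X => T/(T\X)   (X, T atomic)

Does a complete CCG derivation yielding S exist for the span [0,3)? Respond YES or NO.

YES

[0,3] S   >
  [0,2] S/(S\N)   <
    [0,1] "built" : NP
    [1,2] "this" : (S/(S\N))\NP
  [2,3] "some" : S\N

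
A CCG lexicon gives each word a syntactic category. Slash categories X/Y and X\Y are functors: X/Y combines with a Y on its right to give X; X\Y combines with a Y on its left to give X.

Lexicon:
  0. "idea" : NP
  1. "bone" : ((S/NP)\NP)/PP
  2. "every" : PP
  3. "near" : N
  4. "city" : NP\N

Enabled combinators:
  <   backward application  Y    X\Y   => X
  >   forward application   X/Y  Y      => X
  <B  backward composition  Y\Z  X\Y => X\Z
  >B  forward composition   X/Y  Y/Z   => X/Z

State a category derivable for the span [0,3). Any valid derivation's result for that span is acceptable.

S/NP

[0,5] S   >
  [0,3] S/NP   <
    [0,1] "idea" : NP
    [1,3] (S/NP)\NP   >
      [1,2] "bone" : ((S/NP)\NP)/PP
      [2,3] "every" : PP
  [3,5] NP   <
    [3,4] "near" : N
    [4,5] "city" : NP\N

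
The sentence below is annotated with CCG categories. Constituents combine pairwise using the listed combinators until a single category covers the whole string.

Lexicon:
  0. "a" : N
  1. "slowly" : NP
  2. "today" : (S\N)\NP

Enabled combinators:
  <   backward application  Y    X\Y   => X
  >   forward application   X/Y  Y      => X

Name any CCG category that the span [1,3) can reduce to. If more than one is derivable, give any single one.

S\N

[0,3] S   <
  [0,1] "a" : N
  [1,3] S\N   <
    [1,2] "slowly" : NP
    [2,3] "today" : (S\N)\NP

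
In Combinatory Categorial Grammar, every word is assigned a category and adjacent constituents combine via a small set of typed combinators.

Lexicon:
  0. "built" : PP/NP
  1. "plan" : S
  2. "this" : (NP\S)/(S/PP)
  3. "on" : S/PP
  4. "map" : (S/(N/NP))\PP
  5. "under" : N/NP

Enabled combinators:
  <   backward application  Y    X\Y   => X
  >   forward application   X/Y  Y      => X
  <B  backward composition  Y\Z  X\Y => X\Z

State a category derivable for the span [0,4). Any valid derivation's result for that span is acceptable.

[0,6] S   >
  [0,5] S/(N/NP)   <
    [0,4] PP   >
      [0,1] "built" : PP/NP
      [1,4] NP   <
        [1,2] "plan" : S
        [2,4] NP\S   >
          [2,3] "this" : (NP\S)/(S/PP)
          [3,4] "on" : S/PP
    [4,5] "map" : (S/(N/NP))\PP
  [5,6] "under" : N/NP

PP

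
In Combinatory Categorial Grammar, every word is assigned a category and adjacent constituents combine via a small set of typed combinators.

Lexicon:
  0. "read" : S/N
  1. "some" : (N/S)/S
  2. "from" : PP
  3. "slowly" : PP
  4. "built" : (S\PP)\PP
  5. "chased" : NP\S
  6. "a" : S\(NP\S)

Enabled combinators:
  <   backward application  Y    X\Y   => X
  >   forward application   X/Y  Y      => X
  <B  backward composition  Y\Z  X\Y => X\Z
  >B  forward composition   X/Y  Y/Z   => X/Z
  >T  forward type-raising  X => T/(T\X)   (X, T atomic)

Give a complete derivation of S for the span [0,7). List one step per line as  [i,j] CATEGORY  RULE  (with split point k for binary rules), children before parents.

[0,7] S   >
  [0,1] "read" : S/N
  [1,7] N   >
    [1,5] N/S   >
      [1,2] "some" : (N/S)/S
      [2,5] S   <
        [2,3] "from" : PP
        [3,5] S\PP   <
          [3,4] "slowly" : PP
          [4,5] "built" : (S\PP)\PP
    [5,7] S   <
      [5,6] "chased" : NP\S
      [6,7] "a" : S\(NP\S)

[0,1] S/N  lex  "read"
[1,2] (N/S)/S  lex  "some"
[2,3] PP  lex  "from"
[3,4] PP  lex  "slowly"
[4,5] (S\PP)\PP  lex  "built"
[3,5] S\PP  <  k=4
[2,5] S  <  k=3
[1,5] N/S  >  k=2
[5,6] NP\S  lex  "chased"
[6,7] S\(NP\S)  lex  "a"
[5,7] S  <  k=6
[1,7] N  >  k=5
[0,7] S  >  k=1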